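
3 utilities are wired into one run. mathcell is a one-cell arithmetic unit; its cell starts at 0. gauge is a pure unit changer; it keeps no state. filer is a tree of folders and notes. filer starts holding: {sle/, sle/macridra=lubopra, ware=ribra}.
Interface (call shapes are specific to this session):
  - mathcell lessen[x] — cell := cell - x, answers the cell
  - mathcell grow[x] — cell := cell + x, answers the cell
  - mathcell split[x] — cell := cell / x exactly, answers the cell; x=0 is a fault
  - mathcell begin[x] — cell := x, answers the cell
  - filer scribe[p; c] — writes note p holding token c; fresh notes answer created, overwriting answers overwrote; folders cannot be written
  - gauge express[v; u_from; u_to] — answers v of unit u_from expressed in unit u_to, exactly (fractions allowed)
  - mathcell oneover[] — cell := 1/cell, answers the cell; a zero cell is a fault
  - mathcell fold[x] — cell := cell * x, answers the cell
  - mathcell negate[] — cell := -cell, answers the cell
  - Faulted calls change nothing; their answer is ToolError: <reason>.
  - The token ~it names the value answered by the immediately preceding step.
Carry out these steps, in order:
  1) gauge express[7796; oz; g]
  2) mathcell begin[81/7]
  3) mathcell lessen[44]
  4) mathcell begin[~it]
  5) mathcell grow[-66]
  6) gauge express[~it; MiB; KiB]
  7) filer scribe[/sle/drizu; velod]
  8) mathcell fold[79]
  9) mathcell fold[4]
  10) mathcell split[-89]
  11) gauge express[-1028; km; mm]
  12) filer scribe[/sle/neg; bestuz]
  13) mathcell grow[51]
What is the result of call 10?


Do: gauge express[v='7796'; u_from='oz'; u_to='g']
See: 88405152913/400000
Do: mathcell begin[x='81/7']
See: 81/7
Do: mathcell lessen[x='44']
See: -227/7
Do: mathcell begin[x='~it']
See: -227/7
Do: mathcell grow[x='-66']
See: -689/7
Do: gauge express[v='~it'; u_from='MiB'; u_to='KiB']
See: -705536/7
Do: filer scribe[p='/sle/drizu'; c='velod']
See: created
Do: mathcell fold[x='79']
See: -54431/7
Do: mathcell fold[x='4']
See: -217724/7
Do: mathcell split[x='-89']
See: 217724/623
Do: gauge express[v='-1028'; u_from='km'; u_to='mm']
See: -1028000000
Do: filer scribe[p='/sle/neg'; c='bestuz']
See: created
Do: mathcell grow[x='51']
See: 249497/623

Answer: 217724/623


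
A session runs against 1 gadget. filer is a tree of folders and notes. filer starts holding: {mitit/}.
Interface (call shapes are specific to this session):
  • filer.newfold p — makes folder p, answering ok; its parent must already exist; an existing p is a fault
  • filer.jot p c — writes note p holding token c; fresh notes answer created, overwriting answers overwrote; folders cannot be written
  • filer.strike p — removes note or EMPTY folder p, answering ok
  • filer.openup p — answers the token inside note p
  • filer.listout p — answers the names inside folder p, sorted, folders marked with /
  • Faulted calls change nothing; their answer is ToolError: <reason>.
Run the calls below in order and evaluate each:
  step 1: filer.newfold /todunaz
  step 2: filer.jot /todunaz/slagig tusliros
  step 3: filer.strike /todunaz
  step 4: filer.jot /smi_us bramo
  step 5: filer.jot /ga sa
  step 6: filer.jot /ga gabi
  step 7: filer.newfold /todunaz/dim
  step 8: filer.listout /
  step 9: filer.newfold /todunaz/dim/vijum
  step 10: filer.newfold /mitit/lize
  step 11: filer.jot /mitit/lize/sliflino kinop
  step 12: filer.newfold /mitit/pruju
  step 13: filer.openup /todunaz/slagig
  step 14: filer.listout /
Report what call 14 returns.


Answer: [ga, mitit/, smi_us, todunaz/]

Derivation:
Then filer.newfold with p→/todunaz, which returns ok.
Next I call filer.jot with p→/todunaz/slagig, c→tusliros, → created.
I call filer.strike with p→/todunaz, and observe ToolError: not empty.
I run filer.jot with p→/smi_us, c→bramo, → created.
Using filer.jot with p→/ga, c→sa, yielding created.
I invoke filer.jot with p→/ga, c→gabi, giving overwrote.
I run filer.newfold with p→/todunaz/dim, → ok.
I call filer.listout with p→/: [ga, mitit/, smi_us, todunaz/].
I call filer.newfold with p→/todunaz/dim/vijum, which returns ok.
I call filer.newfold with p→/mitit/lize, — result: ok.
Next I call filer.jot with p→/mitit/lize/sliflino, c→kinop, giving created.
Next I call filer.newfold with p→/mitit/pruju, — result: ok.
Now I run filer.openup with p→/todunaz/slagig, — result: tusliros.
I call filer.listout with p→/, and see [ga, mitit/, smi_us, todunaz/].


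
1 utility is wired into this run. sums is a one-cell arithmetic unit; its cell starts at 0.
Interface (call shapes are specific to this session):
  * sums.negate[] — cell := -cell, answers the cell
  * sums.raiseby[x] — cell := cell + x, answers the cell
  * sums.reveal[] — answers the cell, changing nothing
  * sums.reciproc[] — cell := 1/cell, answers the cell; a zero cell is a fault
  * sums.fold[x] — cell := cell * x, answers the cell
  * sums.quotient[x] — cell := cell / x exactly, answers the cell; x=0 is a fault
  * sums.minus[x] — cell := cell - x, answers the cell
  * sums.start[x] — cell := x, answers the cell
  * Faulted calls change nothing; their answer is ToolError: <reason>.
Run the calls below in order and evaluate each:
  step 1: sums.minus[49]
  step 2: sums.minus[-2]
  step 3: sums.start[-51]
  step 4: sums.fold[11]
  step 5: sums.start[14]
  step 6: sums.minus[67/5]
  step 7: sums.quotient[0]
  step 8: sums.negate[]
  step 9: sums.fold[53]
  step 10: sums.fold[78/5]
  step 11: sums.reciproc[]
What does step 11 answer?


Answer: -25/12402

Derivation:
Next I call sums.minus with x→49, and see -49.
Calling sums.minus with x→-2, — result: -47.
Then sums.start with x→-51, — result: -51.
I try sums.fold with x→11, and observe -561.
Next I call sums.start with x→14, and get 14.
I try sums.minus with x→67/5, — result: 3/5.
I use sums.quotient with x→0, and observe ToolError: division by zero.
Then sums.negate(), which returns -3/5.
Next I call sums.fold with x→53, and observe -159/5.
I run sums.fold with x→78/5, and get -12402/25.
I use sums.reciproc(): -25/12402.


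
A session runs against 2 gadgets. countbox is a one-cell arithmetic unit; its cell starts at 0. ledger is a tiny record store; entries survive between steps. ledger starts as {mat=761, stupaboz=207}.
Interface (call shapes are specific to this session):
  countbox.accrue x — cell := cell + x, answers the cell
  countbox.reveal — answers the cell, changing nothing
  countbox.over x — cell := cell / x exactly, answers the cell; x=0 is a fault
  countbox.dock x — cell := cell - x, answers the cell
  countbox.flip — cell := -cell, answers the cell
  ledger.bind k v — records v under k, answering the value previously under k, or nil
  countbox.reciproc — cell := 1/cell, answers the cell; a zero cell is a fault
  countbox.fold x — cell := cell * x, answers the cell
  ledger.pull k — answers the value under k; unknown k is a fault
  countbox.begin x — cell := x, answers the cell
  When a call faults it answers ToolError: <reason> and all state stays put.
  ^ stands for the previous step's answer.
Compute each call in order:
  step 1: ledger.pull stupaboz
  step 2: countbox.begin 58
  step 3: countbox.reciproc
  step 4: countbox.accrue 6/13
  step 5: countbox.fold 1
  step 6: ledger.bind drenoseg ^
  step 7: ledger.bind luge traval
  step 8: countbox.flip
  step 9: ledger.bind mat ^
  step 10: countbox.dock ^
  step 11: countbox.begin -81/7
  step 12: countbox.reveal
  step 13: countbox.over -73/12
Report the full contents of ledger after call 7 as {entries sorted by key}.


Answer: {drenoseg=361/754, luge=traval, mat=761, stupaboz=207}

Derivation:
$ pull k: stupaboz
:: 207
$ begin x: 58
:: 58
$ reciproc
:: 1/58
$ accrue x: 6/13
:: 361/754
$ fold x: 1
:: 361/754
$ bind k: drenoseg v: ^
:: nil
$ bind k: luge v: traval
:: nil
$ flip
:: -361/754
$ bind k: mat v: ^
:: 761
$ dock x: ^
:: -574155/754
$ begin x: -81/7
:: -81/7
$ reveal
:: -81/7
$ over x: -73/12
:: 972/511


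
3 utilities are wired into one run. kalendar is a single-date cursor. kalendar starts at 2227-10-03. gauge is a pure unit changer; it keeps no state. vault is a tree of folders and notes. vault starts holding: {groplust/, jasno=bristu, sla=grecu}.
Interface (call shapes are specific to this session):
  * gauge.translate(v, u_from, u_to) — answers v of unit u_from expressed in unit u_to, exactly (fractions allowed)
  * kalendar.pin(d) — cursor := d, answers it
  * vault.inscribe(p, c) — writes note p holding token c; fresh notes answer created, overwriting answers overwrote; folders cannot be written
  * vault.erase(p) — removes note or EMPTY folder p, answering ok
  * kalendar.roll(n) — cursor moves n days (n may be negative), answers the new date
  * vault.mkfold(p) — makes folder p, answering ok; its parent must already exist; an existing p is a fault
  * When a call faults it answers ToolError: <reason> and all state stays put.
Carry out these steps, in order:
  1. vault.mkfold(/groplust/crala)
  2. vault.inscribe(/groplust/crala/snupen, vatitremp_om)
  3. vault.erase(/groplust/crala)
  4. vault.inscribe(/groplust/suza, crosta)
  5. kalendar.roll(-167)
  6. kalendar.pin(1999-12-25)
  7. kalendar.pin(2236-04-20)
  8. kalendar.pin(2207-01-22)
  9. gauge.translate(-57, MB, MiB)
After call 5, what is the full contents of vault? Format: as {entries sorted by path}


>> mkfold(/groplust/crala)
<< ok
>> inscribe(/groplust/crala/snupen, vatitremp_om)
<< created
>> erase(/groplust/crala)
<< ToolError: not empty
>> inscribe(/groplust/suza, crosta)
<< created
>> roll(-167)
<< 2227-04-19
>> pin(1999-12-25)
<< 1999-12-25
>> pin(2236-04-20)
<< 2236-04-20
>> pin(2207-01-22)
<< 2207-01-22
>> translate(-57, MB, MiB)
<< -890625/16384

Answer: {groplust/, groplust/crala/, groplust/crala/snupen=vatitremp_om, groplust/suza=crosta, jasno=bristu, sla=grecu}


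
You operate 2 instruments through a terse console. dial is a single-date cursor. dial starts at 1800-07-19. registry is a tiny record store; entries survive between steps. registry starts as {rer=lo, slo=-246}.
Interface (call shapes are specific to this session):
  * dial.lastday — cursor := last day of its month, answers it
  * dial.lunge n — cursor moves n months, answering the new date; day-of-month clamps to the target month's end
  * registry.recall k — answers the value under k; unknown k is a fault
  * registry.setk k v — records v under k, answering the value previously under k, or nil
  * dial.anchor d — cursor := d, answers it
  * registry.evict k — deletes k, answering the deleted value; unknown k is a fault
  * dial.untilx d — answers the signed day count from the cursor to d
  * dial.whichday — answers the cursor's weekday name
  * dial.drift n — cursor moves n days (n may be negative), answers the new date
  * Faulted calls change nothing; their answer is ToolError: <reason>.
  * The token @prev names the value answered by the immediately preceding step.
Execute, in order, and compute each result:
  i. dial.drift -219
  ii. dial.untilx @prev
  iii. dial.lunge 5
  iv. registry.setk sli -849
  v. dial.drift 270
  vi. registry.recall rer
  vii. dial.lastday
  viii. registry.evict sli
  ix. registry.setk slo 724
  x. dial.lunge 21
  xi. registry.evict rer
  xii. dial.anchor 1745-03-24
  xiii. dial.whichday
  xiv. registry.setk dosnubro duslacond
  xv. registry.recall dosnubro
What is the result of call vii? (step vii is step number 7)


Answer: 1801-02-28

Derivation:
Step: dial.drift[n='-219']
Result: 1799-12-12
Step: dial.untilx[d='@prev']
Result: 0
Step: dial.lunge[n='5']
Result: 1800-05-12
Step: registry.setk[k='sli'; v='-849']
Result: nil
Step: dial.drift[n='270']
Result: 1801-02-06
Step: registry.recall[k='rer']
Result: lo
Step: dial.lastday[]
Result: 1801-02-28
Step: registry.evict[k='sli']
Result: -849
Step: registry.setk[k='slo'; v='724']
Result: -246
Step: dial.lunge[n='21']
Result: 1802-11-28
Step: registry.evict[k='rer']
Result: lo
Step: dial.anchor[d='1745-03-24']
Result: 1745-03-24
Step: dial.whichday[]
Result: Wednesday
Step: registry.setk[k='dosnubro'; v='duslacond']
Result: nil
Step: registry.recall[k='dosnubro']
Result: duslacond


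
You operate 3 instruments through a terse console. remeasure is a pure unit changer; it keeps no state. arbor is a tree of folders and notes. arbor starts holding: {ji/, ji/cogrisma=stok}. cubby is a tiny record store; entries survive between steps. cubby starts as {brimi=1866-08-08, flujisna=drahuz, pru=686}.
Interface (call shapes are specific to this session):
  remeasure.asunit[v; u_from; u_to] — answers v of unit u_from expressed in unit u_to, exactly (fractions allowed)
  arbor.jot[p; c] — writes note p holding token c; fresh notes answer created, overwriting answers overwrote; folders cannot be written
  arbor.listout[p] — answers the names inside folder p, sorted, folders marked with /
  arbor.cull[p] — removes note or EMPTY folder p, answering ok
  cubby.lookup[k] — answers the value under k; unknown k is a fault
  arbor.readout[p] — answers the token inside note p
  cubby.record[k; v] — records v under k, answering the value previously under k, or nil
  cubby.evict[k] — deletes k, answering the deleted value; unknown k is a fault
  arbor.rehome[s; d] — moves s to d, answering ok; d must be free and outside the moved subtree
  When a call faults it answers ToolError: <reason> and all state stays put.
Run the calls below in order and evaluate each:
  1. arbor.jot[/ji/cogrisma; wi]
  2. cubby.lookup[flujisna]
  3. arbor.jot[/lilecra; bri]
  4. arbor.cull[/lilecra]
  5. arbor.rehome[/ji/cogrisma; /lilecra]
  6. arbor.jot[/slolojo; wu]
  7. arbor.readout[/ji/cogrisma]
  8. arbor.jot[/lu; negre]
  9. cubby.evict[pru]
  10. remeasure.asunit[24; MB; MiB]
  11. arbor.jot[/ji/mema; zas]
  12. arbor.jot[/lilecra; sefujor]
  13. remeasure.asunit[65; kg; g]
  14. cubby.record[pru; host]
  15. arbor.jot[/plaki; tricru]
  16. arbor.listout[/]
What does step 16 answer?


% arbor.jot(p='/ji/cogrisma', c='wi') : overwrote
% cubby.lookup(k='flujisna') : drahuz
% arbor.jot(p='/lilecra', c='bri') : created
% arbor.cull(p='/lilecra') : ok
% arbor.rehome(s='/ji/cogrisma', d='/lilecra') : ok
% arbor.jot(p='/slolojo', c='wu') : created
% arbor.readout(p='/ji/cogrisma') : ToolError: not found
% arbor.jot(p='/lu', c='negre') : created
% cubby.evict(k='pru') : 686
% remeasure.asunit(v='24', u_from='MB', u_to='MiB') : 46875/2048
% arbor.jot(p='/ji/mema', c='zas') : created
% arbor.jot(p='/lilecra', c='sefujor') : overwrote
% remeasure.asunit(v='65', u_from='kg', u_to='g') : 65000
% cubby.record(k='pru', v='host') : nil
% arbor.jot(p='/plaki', c='tricru') : created
% arbor.listout(p='/') : [ji/, lilecra, lu, plaki, slolojo]

Answer: [ji/, lilecra, lu, plaki, slolojo]


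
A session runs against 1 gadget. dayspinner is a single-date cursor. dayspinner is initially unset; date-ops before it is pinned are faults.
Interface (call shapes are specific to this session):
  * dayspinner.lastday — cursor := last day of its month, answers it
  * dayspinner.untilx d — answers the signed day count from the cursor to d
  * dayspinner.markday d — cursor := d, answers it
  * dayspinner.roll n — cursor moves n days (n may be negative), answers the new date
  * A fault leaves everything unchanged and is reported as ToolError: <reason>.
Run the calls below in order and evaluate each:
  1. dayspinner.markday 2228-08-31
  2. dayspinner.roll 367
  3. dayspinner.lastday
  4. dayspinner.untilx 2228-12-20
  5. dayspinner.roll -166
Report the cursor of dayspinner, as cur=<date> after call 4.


CALL dayspinner.markday[2228-08-31]
RET  2228-08-31
CALL dayspinner.roll[367]
RET  2229-09-02
CALL dayspinner.lastday[]
RET  2229-09-30
CALL dayspinner.untilx[2228-12-20]
RET  -284
CALL dayspinner.roll[-166]
RET  2229-04-17

Answer: cur=2229-09-30


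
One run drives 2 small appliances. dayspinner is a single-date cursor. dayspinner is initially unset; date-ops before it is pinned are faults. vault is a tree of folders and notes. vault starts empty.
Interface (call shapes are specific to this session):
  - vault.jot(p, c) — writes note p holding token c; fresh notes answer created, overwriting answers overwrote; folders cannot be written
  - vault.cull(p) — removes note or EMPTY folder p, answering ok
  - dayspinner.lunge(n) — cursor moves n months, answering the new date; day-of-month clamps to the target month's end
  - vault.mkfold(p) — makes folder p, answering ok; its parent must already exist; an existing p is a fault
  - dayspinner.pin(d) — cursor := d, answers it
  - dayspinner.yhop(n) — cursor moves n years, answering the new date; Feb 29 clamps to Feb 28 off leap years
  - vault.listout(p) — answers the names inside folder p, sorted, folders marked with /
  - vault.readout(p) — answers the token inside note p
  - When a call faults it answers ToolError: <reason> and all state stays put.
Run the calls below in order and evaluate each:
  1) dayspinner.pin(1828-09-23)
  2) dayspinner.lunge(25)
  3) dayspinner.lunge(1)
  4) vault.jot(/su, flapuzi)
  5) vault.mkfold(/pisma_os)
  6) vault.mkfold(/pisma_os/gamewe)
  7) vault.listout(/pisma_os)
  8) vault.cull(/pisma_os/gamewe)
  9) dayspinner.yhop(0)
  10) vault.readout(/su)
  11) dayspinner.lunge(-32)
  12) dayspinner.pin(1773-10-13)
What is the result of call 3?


Then dayspinner.pin using d=1828-09-23, — result: 1828-09-23.
Next I call dayspinner.lunge using n=25, yielding 1830-10-23.
Invoking dayspinner.lunge using n=1, which returns 1830-11-23.
I try vault.jot using p=/su, c=flapuzi, — result: created.
I try vault.mkfold using p=/pisma_os, and observe ok.
I try vault.mkfold using p=/pisma_os/gamewe, giving ok.
I try vault.listout using p=/pisma_os, — result: [gamewe/].
Calling vault.cull using p=/pisma_os/gamewe, → ok.
I use dayspinner.yhop using n=0, yielding 1830-11-23.
Using vault.readout using p=/su: flapuzi.
I try dayspinner.lunge using n=-32, and get 1828-03-23.
Then dayspinner.pin using d=1773-10-13, — result: 1773-10-13.

Answer: 1830-11-23


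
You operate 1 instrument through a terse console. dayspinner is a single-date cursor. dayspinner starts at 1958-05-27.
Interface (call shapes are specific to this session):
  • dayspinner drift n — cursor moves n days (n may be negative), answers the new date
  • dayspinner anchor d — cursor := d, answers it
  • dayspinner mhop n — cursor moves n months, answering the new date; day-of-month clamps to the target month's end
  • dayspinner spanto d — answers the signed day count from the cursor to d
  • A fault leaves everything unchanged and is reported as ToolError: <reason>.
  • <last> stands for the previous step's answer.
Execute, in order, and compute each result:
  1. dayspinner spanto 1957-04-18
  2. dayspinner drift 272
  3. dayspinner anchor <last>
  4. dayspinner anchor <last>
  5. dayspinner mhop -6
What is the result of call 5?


Answer: 1958-08-23

Derivation:
·→ dayspinner spanto(d=1957-04-18)
·← -404
·→ dayspinner drift(n=272)
·← 1959-02-23
·→ dayspinner anchor(d=<last>)
·← 1959-02-23
·→ dayspinner anchor(d=<last>)
·← 1959-02-23
·→ dayspinner mhop(n=-6)
·← 1958-08-23


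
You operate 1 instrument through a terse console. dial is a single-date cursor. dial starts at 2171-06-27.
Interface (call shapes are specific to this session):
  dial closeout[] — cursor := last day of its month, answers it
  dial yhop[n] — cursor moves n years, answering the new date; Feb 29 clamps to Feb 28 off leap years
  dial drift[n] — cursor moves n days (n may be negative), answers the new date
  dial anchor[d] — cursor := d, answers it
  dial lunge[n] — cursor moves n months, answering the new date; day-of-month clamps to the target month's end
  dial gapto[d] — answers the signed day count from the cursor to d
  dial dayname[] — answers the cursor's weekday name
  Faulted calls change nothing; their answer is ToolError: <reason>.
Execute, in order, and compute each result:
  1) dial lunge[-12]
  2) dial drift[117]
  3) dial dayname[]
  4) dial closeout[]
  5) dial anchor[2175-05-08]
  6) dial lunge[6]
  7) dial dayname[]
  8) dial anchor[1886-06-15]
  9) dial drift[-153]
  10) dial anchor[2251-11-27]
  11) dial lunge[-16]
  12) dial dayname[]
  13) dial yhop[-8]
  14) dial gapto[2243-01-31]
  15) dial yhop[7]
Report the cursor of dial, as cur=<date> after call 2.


Answer: cur=2170-10-22

Derivation:
Do: dial lunge[-12]
See: 2170-06-27
Do: dial drift[117]
See: 2170-10-22
Do: dial dayname[]
See: Monday
Do: dial closeout[]
See: 2170-10-31
Do: dial anchor[2175-05-08]
See: 2175-05-08
Do: dial lunge[6]
See: 2175-11-08
Do: dial dayname[]
See: Wednesday
Do: dial anchor[1886-06-15]
See: 1886-06-15
Do: dial drift[-153]
See: 1886-01-13
Do: dial anchor[2251-11-27]
See: 2251-11-27
Do: dial lunge[-16]
See: 2250-07-27
Do: dial dayname[]
See: Saturday
Do: dial yhop[-8]
See: 2242-07-27
Do: dial gapto[2243-01-31]
See: 188
Do: dial yhop[7]
See: 2249-07-27


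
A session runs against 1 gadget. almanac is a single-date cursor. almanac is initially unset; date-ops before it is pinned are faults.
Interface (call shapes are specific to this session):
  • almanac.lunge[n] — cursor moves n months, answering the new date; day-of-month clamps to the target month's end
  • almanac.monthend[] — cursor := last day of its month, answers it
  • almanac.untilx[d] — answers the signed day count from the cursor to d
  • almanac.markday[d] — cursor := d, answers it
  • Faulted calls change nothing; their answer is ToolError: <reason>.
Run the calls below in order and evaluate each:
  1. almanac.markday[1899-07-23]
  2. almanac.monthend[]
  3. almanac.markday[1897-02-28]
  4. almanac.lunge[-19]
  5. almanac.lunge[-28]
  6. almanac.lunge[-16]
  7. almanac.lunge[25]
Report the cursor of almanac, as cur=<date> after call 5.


→ almanac.markday(d→1899-07-23)
← 1899-07-23
→ almanac.monthend()
← 1899-07-31
→ almanac.markday(d→1897-02-28)
← 1897-02-28
→ almanac.lunge(n→-19)
← 1895-07-28
→ almanac.lunge(n→-28)
← 1893-03-28
→ almanac.lunge(n→-16)
← 1891-11-28
→ almanac.lunge(n→25)
← 1893-12-28

Answer: cur=1893-03-28


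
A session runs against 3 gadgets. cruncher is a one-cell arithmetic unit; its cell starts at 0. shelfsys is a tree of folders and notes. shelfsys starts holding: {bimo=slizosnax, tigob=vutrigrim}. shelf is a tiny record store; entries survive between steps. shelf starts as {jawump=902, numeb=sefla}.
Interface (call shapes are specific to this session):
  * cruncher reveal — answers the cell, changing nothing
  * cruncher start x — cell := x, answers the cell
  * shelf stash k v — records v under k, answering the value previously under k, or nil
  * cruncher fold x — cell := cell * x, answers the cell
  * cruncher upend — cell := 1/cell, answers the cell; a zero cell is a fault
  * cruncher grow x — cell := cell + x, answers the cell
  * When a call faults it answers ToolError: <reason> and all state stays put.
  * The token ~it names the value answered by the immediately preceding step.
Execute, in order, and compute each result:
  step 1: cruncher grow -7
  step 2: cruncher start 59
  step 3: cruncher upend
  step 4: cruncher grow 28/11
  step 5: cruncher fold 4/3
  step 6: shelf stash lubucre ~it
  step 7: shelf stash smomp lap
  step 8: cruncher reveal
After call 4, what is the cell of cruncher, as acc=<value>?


Answer: acc=1663/649

Derivation:
>> cruncher grow(x: -7)
<< -7
>> cruncher start(x: 59)
<< 59
>> cruncher upend()
<< 1/59
>> cruncher grow(x: 28/11)
<< 1663/649
>> cruncher fold(x: 4/3)
<< 6652/1947
>> shelf stash(k: lubucre, v: ~it)
<< nil
>> shelf stash(k: smomp, v: lap)
<< nil
>> cruncher reveal()
<< 6652/1947


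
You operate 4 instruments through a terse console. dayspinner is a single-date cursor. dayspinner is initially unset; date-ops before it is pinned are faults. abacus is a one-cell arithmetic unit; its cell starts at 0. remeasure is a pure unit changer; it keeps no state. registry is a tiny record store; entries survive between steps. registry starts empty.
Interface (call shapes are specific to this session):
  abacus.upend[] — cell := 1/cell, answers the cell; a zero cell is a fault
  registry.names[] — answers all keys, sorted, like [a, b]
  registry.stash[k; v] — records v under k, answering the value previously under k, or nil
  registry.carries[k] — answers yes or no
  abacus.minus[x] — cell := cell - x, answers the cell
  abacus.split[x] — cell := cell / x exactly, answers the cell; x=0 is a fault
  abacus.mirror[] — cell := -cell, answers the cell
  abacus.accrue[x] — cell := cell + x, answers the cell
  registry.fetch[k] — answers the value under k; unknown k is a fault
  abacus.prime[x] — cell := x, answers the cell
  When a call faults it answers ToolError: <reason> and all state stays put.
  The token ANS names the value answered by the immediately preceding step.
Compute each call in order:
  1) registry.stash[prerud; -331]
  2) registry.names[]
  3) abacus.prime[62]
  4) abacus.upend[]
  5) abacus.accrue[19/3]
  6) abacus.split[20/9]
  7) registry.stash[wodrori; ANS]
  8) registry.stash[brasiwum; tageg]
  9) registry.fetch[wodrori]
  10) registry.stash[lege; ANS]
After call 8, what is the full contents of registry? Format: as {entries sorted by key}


Answer: {brasiwum=tageg, prerud=-331, wodrori=3543/1240}

Derivation:
Using registry.stash with prerud, -331, → nil.
I run registry.names(), — result: [prerud].
Using abacus.prime with 62, which returns 62.
Calling abacus.upend(), yielding 1/62.
Then abacus.accrue with 19/3, and see 1181/186.
Invoking abacus.split with 20/9, — result: 3543/1240.
Using registry.stash with wodrori, ANS, and see nil.
Using registry.stash with brasiwum, tageg, — result: nil.
I call registry.fetch with wodrori, giving 3543/1240.
I use registry.stash with lege, ANS, which returns nil.


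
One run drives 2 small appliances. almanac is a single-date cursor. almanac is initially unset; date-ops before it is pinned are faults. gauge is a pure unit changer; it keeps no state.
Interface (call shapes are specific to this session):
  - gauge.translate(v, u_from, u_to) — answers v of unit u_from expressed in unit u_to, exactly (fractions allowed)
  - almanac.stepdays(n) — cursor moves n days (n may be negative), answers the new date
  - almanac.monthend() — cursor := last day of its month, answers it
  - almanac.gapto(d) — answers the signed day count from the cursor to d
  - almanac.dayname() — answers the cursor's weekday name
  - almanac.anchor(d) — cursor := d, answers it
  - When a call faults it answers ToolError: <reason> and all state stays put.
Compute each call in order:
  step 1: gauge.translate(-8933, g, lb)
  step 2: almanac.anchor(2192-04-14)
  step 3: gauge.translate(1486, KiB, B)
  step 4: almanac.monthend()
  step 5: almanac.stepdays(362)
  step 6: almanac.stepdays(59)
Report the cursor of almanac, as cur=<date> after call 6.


Step: gauge.translate[v: -8933; u_from: g; u_to: lb]
Result: -893300000/45359237
Step: almanac.anchor[d: 2192-04-14]
Result: 2192-04-14
Step: gauge.translate[v: 1486; u_from: KiB; u_to: B]
Result: 1521664
Step: almanac.monthend[]
Result: 2192-04-30
Step: almanac.stepdays[n: 362]
Result: 2193-04-27
Step: almanac.stepdays[n: 59]
Result: 2193-06-25

Answer: cur=2193-06-25


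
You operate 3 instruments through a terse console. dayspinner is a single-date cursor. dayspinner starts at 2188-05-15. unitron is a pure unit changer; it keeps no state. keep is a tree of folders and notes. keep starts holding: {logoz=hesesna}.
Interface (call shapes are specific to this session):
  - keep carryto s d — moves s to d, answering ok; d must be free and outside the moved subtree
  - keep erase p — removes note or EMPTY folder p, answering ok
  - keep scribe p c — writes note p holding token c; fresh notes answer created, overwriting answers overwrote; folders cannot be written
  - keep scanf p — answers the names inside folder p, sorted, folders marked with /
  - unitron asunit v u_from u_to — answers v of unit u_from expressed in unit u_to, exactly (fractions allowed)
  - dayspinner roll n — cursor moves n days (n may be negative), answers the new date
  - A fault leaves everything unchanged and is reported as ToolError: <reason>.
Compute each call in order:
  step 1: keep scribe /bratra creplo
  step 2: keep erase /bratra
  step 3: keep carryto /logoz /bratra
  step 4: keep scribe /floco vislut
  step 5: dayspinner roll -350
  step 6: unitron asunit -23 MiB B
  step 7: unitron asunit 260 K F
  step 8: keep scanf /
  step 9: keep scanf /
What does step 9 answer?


Calling keep scribe using p='/bratra', c='creplo', giving created.
Invoking keep erase using p='/bratra', — result: ok.
I run keep carryto using s='/logoz', d='/bratra', — result: ok.
I call keep scribe using p='/floco', c='vislut', which returns created.
Using dayspinner roll using n='-350', and observe 2187-05-31.
I call unitron asunit using v='-23', u_from='MiB', u_to='B', and observe -24117248.
Invoking unitron asunit using v='260', u_from='K', u_to='F', — result: 833/100.
I call keep scanf using p='/', yielding [bratra, floco].
Next I call keep scanf using p='/', giving [bratra, floco].

Answer: [bratra, floco]


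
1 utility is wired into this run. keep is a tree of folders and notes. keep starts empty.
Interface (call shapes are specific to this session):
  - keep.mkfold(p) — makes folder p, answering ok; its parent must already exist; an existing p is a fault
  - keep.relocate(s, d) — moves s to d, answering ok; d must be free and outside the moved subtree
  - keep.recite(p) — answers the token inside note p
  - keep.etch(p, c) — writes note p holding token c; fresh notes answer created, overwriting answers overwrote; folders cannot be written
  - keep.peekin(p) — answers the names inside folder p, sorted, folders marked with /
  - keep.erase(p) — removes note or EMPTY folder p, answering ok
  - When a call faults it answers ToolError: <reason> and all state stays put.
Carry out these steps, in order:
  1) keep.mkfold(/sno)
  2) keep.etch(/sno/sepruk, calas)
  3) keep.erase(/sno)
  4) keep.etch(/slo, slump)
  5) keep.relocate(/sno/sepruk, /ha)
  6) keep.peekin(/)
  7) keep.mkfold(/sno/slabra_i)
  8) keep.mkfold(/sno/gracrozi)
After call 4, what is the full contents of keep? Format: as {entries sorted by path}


==> keep.mkfold(p: /sno)
<== ok
==> keep.etch(p: /sno/sepruk, c: calas)
<== created
==> keep.erase(p: /sno)
<== ToolError: not empty
==> keep.etch(p: /slo, c: slump)
<== created
==> keep.relocate(s: /sno/sepruk, d: /ha)
<== ok
==> keep.peekin(p: /)
<== [ha, slo, sno/]
==> keep.mkfold(p: /sno/slabra_i)
<== ok
==> keep.mkfold(p: /sno/gracrozi)
<== ok

Answer: {slo=slump, sno/, sno/sepruk=calas}


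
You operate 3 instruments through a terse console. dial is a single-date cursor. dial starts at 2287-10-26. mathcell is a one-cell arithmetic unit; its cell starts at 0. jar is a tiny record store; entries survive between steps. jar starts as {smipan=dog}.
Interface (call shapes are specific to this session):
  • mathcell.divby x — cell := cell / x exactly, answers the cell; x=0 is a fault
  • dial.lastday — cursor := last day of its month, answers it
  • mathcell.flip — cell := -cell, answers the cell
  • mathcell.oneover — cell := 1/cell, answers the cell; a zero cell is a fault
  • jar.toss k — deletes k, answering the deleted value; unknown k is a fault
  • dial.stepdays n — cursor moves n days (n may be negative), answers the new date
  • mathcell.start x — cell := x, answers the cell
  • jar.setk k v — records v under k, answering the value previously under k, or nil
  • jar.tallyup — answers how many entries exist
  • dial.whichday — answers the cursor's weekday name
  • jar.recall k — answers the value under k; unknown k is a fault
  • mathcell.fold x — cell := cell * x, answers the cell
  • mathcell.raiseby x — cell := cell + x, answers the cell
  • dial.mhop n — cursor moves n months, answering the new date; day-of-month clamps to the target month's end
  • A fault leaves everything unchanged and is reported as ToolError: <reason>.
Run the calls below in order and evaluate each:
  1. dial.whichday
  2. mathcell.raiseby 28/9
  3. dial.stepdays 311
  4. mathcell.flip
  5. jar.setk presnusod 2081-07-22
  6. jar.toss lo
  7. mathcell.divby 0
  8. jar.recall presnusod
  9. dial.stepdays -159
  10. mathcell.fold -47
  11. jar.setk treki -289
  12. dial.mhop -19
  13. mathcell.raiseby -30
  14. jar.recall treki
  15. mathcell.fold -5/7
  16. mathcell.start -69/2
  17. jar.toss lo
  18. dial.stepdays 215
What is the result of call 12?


Next I call whichday: Wednesday.
I invoke raiseby using x='28/9', — result: 28/9.
I use stepdays using n='311', — result: 2288-09-01.
I use flip, and see -28/9.
I try setk using k='presnusod', v='2081-07-22', and see nil.
Next I call toss using k='lo': ToolError: no such key lo.
I try divby using x='0', — result: ToolError: division by zero.
Invoking recall using k='presnusod', which returns 2081-07-22.
I use stepdays using n='-159': 2288-03-26.
I run fold using x='-47', which returns 1316/9.
I run setk using k='treki', v='-289', and get nil.
Then mhop using n='-19': 2286-08-26.
Now I run raiseby using x='-30', → 1046/9.
Invoking recall using k='treki', — result: -289.
Calling fold using x='-5/7', and see -5230/63.
Using start using x='-69/2', → -69/2.
Next I call toss using k='lo', → ToolError: no such key lo.
I run stepdays using n='215', yielding 2287-03-29.

Answer: 2286-08-26


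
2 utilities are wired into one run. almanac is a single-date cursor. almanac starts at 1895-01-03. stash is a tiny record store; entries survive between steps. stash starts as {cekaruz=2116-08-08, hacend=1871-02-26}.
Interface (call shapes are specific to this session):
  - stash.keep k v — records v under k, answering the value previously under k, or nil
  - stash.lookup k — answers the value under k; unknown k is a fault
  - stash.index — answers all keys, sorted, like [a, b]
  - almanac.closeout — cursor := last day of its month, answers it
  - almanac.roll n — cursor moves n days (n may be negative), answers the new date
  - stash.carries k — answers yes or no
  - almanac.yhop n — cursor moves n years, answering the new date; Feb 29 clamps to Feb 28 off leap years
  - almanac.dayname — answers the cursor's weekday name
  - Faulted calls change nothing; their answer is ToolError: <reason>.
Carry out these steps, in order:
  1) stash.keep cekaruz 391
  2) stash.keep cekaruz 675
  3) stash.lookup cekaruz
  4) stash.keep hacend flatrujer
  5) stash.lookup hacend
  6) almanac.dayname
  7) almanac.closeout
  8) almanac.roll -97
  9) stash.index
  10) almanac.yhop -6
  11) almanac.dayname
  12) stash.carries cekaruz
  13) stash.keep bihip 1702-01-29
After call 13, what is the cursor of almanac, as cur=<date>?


→ keep(k→cekaruz, v→391)
← 2116-08-08
→ keep(k→cekaruz, v→675)
← 391
→ lookup(k→cekaruz)
← 675
→ keep(k→hacend, v→flatrujer)
← 1871-02-26
→ lookup(k→hacend)
← flatrujer
→ dayname()
← Thursday
→ closeout()
← 1895-01-31
→ roll(n→-97)
← 1894-10-26
→ index()
← [cekaruz, hacend]
→ yhop(n→-6)
← 1888-10-26
→ dayname()
← Friday
→ carries(k→cekaruz)
← yes
→ keep(k→bihip, v→1702-01-29)
← nil

Answer: cur=1888-10-26


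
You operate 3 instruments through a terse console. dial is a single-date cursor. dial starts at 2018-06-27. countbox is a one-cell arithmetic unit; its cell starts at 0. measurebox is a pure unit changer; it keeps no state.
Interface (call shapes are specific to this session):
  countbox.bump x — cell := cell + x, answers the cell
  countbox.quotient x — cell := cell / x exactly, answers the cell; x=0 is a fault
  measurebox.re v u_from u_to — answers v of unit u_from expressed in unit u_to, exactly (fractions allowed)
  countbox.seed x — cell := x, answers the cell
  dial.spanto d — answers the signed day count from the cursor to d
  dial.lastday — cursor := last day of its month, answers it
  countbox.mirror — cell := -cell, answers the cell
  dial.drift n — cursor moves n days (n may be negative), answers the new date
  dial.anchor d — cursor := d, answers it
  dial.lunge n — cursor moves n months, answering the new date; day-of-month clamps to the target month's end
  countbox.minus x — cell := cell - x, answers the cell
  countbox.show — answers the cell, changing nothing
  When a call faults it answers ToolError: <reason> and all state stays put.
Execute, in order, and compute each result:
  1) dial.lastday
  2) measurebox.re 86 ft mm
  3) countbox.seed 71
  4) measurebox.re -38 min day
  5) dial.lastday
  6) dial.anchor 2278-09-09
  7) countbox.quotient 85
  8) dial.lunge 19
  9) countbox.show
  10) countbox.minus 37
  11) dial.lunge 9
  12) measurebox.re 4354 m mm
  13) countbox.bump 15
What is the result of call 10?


-> dial.lastday()
<- 2018-06-30
-> measurebox.re(v→86, u_from→ft, u_to→mm)
<- 131064/5
-> countbox.seed(x→71)
<- 71
-> measurebox.re(v→-38, u_from→min, u_to→day)
<- -19/720
-> dial.lastday()
<- 2018-06-30
-> dial.anchor(d→2278-09-09)
<- 2278-09-09
-> countbox.quotient(x→85)
<- 71/85
-> dial.lunge(n→19)
<- 2280-04-09
-> countbox.show()
<- 71/85
-> countbox.minus(x→37)
<- -3074/85
-> dial.lunge(n→9)
<- 2281-01-09
-> measurebox.re(v→4354, u_from→m, u_to→mm)
<- 4354000
-> countbox.bump(x→15)
<- -1799/85

Answer: -3074/85


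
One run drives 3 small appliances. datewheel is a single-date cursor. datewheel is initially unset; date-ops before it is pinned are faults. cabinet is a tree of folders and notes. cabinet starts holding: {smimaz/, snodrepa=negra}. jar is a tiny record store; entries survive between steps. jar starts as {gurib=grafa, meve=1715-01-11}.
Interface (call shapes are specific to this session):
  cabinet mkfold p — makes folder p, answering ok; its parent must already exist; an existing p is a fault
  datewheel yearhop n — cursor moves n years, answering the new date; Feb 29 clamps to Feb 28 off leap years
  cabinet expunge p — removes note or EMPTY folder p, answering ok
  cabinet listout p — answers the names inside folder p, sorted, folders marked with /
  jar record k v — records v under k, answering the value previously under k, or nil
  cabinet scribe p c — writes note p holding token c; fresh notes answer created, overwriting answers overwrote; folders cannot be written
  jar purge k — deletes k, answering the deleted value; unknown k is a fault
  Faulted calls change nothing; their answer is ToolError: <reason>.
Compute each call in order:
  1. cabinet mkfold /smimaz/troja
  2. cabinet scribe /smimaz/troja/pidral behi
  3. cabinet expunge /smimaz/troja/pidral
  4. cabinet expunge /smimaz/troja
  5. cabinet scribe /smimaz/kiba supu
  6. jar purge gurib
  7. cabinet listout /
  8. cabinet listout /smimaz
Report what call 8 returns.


Answer: [kiba]

Derivation:
Calling cabinet mkfold passing /smimaz/troja, which returns ok.
Invoking cabinet scribe passing /smimaz/troja/pidral, behi, which returns created.
Invoking cabinet expunge passing /smimaz/troja/pidral, — result: ok.
Then cabinet expunge passing /smimaz/troja: ok.
Then cabinet scribe passing /smimaz/kiba, supu, → created.
Then jar purge passing gurib, which returns grafa.
Next I call cabinet listout passing /, which returns [smimaz/, snodrepa].
I call cabinet listout passing /smimaz, yielding [kiba].


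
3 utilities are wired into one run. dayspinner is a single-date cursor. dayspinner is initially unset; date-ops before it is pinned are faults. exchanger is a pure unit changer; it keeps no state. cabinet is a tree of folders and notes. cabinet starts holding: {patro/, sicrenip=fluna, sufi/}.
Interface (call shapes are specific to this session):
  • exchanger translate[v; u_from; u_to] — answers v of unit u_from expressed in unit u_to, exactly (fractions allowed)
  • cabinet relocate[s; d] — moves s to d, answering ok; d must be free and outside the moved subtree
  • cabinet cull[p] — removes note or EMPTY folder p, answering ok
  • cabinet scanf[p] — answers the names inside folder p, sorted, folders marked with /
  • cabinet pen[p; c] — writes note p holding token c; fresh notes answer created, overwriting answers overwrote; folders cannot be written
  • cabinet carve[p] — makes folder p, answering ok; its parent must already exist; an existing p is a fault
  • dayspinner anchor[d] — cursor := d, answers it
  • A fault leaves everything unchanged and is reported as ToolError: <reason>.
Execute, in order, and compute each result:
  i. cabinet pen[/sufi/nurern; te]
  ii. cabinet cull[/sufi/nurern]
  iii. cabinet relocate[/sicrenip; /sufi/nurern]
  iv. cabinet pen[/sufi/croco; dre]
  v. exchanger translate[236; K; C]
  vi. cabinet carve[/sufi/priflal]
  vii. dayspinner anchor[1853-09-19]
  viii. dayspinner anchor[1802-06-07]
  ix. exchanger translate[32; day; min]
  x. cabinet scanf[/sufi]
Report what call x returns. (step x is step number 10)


==> cabinet pen(p='/sufi/nurern', c='te')
<== created
==> cabinet cull(p='/sufi/nurern')
<== ok
==> cabinet relocate(s='/sicrenip', d='/sufi/nurern')
<== ok
==> cabinet pen(p='/sufi/croco', c='dre')
<== created
==> exchanger translate(v='236', u_from='K', u_to='C')
<== -743/20
==> cabinet carve(p='/sufi/priflal')
<== ok
==> dayspinner anchor(d='1853-09-19')
<== 1853-09-19
==> dayspinner anchor(d='1802-06-07')
<== 1802-06-07
==> exchanger translate(v='32', u_from='day', u_to='min')
<== 46080
==> cabinet scanf(p='/sufi')
<== [croco, nurern, priflal/]

Answer: [croco, nurern, priflal/]
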